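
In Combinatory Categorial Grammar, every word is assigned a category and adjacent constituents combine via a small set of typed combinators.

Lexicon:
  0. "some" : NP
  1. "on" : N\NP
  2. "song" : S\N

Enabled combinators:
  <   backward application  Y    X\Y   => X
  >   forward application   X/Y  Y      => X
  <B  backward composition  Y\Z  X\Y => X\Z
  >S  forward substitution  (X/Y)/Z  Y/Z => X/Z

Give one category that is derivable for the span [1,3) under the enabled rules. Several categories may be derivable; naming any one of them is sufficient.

S\NP

[0,3] S   <
  [0,1] "some" : NP
  [1,3] S\NP   <B
    [1,2] "on" : N\NP
    [2,3] "song" : S\N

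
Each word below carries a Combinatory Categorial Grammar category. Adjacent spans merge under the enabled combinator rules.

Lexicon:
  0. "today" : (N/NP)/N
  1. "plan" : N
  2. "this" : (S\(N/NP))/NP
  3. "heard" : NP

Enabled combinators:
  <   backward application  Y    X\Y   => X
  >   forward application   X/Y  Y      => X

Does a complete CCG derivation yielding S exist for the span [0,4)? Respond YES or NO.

[0,4] S   <
  [0,2] N/NP   >
    [0,1] "today" : (N/NP)/N
    [1,2] "plan" : N
  [2,4] S\(N/NP)   >
    [2,3] "this" : (S\(N/NP))/NP
    [3,4] "heard" : NP

YES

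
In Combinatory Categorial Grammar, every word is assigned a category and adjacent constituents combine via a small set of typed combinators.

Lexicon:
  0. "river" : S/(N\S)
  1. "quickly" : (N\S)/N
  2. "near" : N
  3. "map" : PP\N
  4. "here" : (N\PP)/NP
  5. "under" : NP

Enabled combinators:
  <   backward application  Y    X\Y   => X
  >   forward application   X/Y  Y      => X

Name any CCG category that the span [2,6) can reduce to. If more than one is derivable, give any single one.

[0,6] S   >
  [0,1] "river" : S/(N\S)
  [1,6] N\S   >
    [1,2] "quickly" : (N\S)/N
    [2,6] N   <
      [2,4] PP   <
        [2,3] "near" : N
        [3,4] "map" : PP\N
      [4,6] N\PP   >
        [4,5] "here" : (N\PP)/NP
        [5,6] "under" : NP

N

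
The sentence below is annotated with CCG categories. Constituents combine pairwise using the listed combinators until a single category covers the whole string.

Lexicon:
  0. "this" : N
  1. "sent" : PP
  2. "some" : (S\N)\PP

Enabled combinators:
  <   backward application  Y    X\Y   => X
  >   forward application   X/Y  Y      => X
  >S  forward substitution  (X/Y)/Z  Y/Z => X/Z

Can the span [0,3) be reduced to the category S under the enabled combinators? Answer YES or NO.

[0,3] S   <
  [0,1] "this" : N
  [1,3] S\N   <
    [1,2] "sent" : PP
    [2,3] "some" : (S\N)\PP

YES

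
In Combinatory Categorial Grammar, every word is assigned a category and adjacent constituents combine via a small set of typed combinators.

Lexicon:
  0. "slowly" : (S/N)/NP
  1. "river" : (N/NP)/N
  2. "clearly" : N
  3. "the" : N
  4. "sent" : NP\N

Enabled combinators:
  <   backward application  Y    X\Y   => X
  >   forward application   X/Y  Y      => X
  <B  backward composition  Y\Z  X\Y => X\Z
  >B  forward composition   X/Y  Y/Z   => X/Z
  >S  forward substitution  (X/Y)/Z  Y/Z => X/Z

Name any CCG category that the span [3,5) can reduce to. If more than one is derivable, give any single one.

NP

[0,5] S   >
  [0,3] S/NP   >S
    [0,1] "slowly" : (S/N)/NP
    [1,3] N/NP   >
      [1,2] "river" : (N/NP)/N
      [2,3] "clearly" : N
  [3,5] NP   <
    [3,4] "the" : N
    [4,5] "sent" : NP\N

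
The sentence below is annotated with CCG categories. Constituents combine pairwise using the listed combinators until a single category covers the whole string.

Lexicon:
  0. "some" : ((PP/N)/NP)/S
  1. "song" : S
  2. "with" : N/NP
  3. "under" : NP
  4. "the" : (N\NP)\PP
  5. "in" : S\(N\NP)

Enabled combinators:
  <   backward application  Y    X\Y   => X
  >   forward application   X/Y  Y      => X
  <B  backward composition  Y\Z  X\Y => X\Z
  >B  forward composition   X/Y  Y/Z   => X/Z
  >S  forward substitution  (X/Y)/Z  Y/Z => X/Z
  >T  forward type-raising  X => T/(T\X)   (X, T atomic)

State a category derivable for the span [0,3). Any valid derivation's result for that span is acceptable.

[0,6] S   <
  [0,5] N\NP   <
    [0,4] PP   >
      [0,3] PP/NP   >S
        [0,2] (PP/N)/NP   >
          [0,1] "some" : ((PP/N)/NP)/S
          [1,2] "song" : S
        [2,3] "with" : N/NP
      [3,4] "under" : NP
    [4,5] "the" : (N\NP)\PP
  [5,6] "in" : S\(N\NP)

PP/NP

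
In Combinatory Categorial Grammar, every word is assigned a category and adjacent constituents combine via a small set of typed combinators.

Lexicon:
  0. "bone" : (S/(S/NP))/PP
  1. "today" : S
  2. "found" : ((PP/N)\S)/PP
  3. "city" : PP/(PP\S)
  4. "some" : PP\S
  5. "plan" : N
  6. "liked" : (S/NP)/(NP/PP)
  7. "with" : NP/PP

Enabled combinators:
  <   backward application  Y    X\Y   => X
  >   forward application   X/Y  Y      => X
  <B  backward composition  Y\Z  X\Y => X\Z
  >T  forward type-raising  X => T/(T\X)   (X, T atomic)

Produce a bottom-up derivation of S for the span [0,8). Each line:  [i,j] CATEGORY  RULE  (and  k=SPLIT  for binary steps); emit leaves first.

[0,8] S   >
  [0,6] S/(S/NP)   >
    [0,1] "bone" : (S/(S/NP))/PP
    [1,6] PP   >
      [1,5] PP/N   <
        [1,2] "today" : S
        [2,5] (PP/N)\S   >
          [2,3] "found" : ((PP/N)\S)/PP
          [3,5] PP   >
            [3,4] "city" : PP/(PP\S)
            [4,5] "some" : PP\S
      [5,6] "plan" : N
  [6,8] S/NP   >
    [6,7] "liked" : (S/NP)/(NP/PP)
    [7,8] "with" : NP/PP

[0,1] (S/(S/NP))/PP  lex  "bone"
[1,2] S  lex  "today"
[2,3] ((PP/N)\S)/PP  lex  "found"
[3,4] PP/(PP\S)  lex  "city"
[4,5] PP\S  lex  "some"
[3,5] PP  >  k=4
[2,5] (PP/N)\S  >  k=3
[1,5] PP/N  <  k=2
[5,6] N  lex  "plan"
[1,6] PP  >  k=5
[0,6] S/(S/NP)  >  k=1
[6,7] (S/NP)/(NP/PP)  lex  "liked"
[7,8] NP/PP  lex  "with"
[6,8] S/NP  >  k=7
[0,8] S  >  k=6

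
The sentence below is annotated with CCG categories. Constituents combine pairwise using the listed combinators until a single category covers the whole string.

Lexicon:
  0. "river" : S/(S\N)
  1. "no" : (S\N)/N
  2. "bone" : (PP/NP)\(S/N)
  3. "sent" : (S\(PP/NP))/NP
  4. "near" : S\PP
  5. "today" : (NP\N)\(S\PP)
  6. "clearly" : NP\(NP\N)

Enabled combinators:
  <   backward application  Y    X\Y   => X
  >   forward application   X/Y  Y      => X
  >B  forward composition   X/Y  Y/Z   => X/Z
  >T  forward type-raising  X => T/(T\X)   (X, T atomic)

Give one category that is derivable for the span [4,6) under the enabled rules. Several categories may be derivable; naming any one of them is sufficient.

[0,7] S   <
  [0,3] PP/NP   <
    [0,2] S/N   >B
      [0,1] "river" : S/(S\N)
      [1,2] "no" : (S\N)/N
    [2,3] "bone" : (PP/NP)\(S/N)
  [3,7] S\(PP/NP)   >
    [3,4] "sent" : (S\(PP/NP))/NP
    [4,7] NP   <
      [4,6] NP\N   <
        [4,5] "near" : S\PP
        [5,6] "today" : (NP\N)\(S\PP)
      [6,7] "clearly" : NP\(NP\N)

NP\N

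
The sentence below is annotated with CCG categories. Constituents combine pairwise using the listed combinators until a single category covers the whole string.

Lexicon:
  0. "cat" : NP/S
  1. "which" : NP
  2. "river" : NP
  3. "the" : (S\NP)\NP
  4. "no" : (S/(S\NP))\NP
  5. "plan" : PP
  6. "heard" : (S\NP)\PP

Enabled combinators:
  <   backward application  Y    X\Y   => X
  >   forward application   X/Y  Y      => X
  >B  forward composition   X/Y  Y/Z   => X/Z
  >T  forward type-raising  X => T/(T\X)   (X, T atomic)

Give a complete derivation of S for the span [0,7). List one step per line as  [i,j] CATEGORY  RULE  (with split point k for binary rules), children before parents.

[0,1] NP/S  lex  "cat"
[1,2] NP  lex  "which"
[2,3] NP  lex  "river"
[3,4] (S\NP)\NP  lex  "the"
[2,4] S\NP  <  k=3
[1,4] S  <  k=2
[0,4] NP  >  k=1
[4,5] (S/(S\NP))\NP  lex  "no"
[0,5] S/(S\NP)  <  k=4
[5,6] PP  lex  "plan"
[6,7] (S\NP)\PP  lex  "heard"
[5,7] S\NP  <  k=6
[0,7] S  >  k=5

[0,7] S   >
  [0,5] S/(S\NP)   <
    [0,4] NP   >
      [0,1] "cat" : NP/S
      [1,4] S   <
        [1,2] "which" : NP
        [2,4] S\NP   <
          [2,3] "river" : NP
          [3,4] "the" : (S\NP)\NP
    [4,5] "no" : (S/(S\NP))\NP
  [5,7] S\NP   <
    [5,6] "plan" : PP
    [6,7] "heard" : (S\NP)\PP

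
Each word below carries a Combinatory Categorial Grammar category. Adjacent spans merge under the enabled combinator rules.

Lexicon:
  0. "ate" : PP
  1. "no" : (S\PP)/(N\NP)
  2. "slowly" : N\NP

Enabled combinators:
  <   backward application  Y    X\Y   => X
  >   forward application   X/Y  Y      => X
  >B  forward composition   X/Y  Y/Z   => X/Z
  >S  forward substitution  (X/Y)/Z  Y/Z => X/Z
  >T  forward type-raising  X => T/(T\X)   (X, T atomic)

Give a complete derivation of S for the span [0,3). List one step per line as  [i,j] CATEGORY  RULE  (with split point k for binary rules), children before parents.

[0,3] S   <
  [0,1] "ate" : PP
  [1,3] S\PP   >
    [1,2] "no" : (S\PP)/(N\NP)
    [2,3] "slowly" : N\NP

[0,1] PP  lex  "ate"
[1,2] (S\PP)/(N\NP)  lex  "no"
[2,3] N\NP  lex  "slowly"
[1,3] S\PP  >  k=2
[0,3] S  <  k=1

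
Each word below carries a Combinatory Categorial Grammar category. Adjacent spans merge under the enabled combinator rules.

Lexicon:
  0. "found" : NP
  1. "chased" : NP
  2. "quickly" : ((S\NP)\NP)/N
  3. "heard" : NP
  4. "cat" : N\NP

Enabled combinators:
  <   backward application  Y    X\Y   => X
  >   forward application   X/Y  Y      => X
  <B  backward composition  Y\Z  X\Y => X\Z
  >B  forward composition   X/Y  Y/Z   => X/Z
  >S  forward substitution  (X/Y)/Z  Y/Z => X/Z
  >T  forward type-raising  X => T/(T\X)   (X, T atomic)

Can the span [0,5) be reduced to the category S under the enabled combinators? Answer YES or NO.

[0,5] S   >
  [0,1] S/(S\NP)   >T
    [0,1] "found" : NP
  [1,5] S\NP   <
    [1,2] "chased" : NP
    [2,5] (S\NP)\NP   >
      [2,3] "quickly" : ((S\NP)\NP)/N
      [3,5] N   >
        [3,4] N/(N\NP)   >T
          [3,4] "heard" : NP
        [4,5] "cat" : N\NP

YES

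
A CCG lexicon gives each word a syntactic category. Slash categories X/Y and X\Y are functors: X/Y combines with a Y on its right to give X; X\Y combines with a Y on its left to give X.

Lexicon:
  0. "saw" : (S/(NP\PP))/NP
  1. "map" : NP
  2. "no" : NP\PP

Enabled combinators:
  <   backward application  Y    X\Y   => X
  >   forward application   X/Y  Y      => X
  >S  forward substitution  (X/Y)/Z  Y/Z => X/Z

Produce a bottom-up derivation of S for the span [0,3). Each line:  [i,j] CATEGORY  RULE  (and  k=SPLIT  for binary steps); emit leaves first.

[0,1] (S/(NP\PP))/NP  lex  "saw"
[1,2] NP  lex  "map"
[0,2] S/(NP\PP)  >  k=1
[2,3] NP\PP  lex  "no"
[0,3] S  >  k=2

[0,3] S   >
  [0,2] S/(NP\PP)   >
    [0,1] "saw" : (S/(NP\PP))/NP
    [1,2] "map" : NP
  [2,3] "no" : NP\PP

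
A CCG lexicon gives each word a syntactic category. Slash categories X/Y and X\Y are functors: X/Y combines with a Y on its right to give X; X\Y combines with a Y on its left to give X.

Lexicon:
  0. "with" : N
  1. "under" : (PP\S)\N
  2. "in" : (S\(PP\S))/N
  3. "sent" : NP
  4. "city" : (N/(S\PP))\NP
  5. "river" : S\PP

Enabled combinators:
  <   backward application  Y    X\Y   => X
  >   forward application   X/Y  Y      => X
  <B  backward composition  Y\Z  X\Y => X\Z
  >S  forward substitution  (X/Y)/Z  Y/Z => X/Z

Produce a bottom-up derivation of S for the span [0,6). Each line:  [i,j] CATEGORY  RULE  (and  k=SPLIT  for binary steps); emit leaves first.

[0,6] S   <
  [0,2] PP\S   <
    [0,1] "with" : N
    [1,2] "under" : (PP\S)\N
  [2,6] S\(PP\S)   >
    [2,3] "in" : (S\(PP\S))/N
    [3,6] N   >
      [3,5] N/(S\PP)   <
        [3,4] "sent" : NP
        [4,5] "city" : (N/(S\PP))\NP
      [5,6] "river" : S\PP

[0,1] N  lex  "with"
[1,2] (PP\S)\N  lex  "under"
[0,2] PP\S  <  k=1
[2,3] (S\(PP\S))/N  lex  "in"
[3,4] NP  lex  "sent"
[4,5] (N/(S\PP))\NP  lex  "city"
[3,5] N/(S\PP)  <  k=4
[5,6] S\PP  lex  "river"
[3,6] N  >  k=5
[2,6] S\(PP\S)  >  k=3
[0,6] S  <  k=2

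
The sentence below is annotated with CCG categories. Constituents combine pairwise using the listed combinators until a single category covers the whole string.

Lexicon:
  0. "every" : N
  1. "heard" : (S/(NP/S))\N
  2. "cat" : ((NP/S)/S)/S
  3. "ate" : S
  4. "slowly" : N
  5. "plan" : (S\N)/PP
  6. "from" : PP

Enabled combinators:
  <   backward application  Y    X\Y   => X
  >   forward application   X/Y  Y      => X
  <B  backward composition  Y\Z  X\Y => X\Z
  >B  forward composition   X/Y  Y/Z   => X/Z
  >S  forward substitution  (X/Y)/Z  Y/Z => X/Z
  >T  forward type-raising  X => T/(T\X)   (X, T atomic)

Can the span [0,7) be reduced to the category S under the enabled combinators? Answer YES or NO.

[0,7] S   >
  [0,2] S/(NP/S)   <
    [0,1] "every" : N
    [1,2] "heard" : (S/(NP/S))\N
  [2,7] NP/S   >
    [2,4] (NP/S)/S   >
      [2,3] "cat" : ((NP/S)/S)/S
      [3,4] "ate" : S
    [4,7] S   <
      [4,5] "slowly" : N
      [5,7] S\N   >
        [5,6] "plan" : (S\N)/PP
        [6,7] "from" : PP

YES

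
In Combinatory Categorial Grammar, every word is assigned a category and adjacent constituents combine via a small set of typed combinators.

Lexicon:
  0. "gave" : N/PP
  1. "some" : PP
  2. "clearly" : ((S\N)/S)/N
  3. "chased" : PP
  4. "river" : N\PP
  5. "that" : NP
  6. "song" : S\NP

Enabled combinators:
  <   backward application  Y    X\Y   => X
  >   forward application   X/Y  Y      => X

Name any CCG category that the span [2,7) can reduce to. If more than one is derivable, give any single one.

[0,7] S   <
  [0,2] N   >
    [0,1] "gave" : N/PP
    [1,2] "some" : PP
  [2,7] S\N   >
    [2,5] (S\N)/S   >
      [2,3] "clearly" : ((S\N)/S)/N
      [3,5] N   <
        [3,4] "chased" : PP
        [4,5] "river" : N\PP
    [5,7] S   <
      [5,6] "that" : NP
      [6,7] "song" : S\NP

S\N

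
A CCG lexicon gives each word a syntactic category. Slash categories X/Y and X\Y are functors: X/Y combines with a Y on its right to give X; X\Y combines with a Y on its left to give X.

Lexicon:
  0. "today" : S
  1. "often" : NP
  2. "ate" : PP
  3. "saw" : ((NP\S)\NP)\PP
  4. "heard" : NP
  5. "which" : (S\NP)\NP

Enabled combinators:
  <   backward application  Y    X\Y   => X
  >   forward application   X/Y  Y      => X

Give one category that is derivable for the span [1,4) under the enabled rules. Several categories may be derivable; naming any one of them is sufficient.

NP\S

[0,6] S   <
  [0,4] NP   <
    [0,1] "today" : S
    [1,4] NP\S   <
      [1,2] "often" : NP
      [2,4] (NP\S)\NP   <
        [2,3] "ate" : PP
        [3,4] "saw" : ((NP\S)\NP)\PP
  [4,6] S\NP   <
    [4,5] "heard" : NP
    [5,6] "which" : (S\NP)\NP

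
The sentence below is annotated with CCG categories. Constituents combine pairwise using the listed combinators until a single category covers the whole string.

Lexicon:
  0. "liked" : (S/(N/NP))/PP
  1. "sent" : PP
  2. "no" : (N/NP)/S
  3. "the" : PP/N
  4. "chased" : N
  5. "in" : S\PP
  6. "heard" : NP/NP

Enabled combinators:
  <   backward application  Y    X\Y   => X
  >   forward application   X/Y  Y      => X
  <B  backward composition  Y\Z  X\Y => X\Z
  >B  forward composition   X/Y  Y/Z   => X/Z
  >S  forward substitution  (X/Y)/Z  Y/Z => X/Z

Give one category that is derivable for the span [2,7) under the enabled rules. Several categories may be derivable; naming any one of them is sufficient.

[0,7] S   >
  [0,2] S/(N/NP)   >
    [0,1] "liked" : (S/(N/NP))/PP
    [1,2] "sent" : PP
  [2,7] N/NP   >B
    [2,6] N/NP   >
      [2,3] "no" : (N/NP)/S
      [3,6] S   <
        [3,5] PP   >
          [3,4] "the" : PP/N
          [4,5] "chased" : N
        [5,6] "in" : S\PP
    [6,7] "heard" : NP/NP

N/NP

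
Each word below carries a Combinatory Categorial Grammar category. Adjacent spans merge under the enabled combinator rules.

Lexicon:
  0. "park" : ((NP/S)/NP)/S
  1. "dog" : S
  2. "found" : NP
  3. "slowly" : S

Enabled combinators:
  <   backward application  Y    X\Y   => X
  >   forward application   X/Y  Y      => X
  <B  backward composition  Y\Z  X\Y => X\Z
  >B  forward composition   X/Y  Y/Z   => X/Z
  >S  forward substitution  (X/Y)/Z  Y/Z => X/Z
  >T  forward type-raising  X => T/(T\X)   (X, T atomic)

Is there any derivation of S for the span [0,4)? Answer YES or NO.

((NP/S)/NP)/S S NP S
CKY chart[0,4] = {N/(N\NP), NP, NP/(NP\NP), NP/(S\S), PP/(PP\NP), S/(S\NP)}; S ∉ chart

NO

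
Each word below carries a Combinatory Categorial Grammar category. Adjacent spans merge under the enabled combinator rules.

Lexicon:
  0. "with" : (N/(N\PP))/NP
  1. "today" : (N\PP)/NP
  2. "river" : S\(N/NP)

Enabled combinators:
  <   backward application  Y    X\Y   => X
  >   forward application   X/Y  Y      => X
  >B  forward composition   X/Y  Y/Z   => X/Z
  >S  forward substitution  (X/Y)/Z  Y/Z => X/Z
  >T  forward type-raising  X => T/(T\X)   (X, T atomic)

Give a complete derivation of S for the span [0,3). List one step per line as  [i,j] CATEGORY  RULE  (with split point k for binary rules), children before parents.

[0,3] S   <
  [0,2] N/NP   >S
    [0,1] "with" : (N/(N\PP))/NP
    [1,2] "today" : (N\PP)/NP
  [2,3] "river" : S\(N/NP)

[0,1] (N/(N\PP))/NP  lex  "with"
[1,2] (N\PP)/NP  lex  "today"
[0,2] N/NP  >S  k=1
[2,3] S\(N/NP)  lex  "river"
[0,3] S  <  k=2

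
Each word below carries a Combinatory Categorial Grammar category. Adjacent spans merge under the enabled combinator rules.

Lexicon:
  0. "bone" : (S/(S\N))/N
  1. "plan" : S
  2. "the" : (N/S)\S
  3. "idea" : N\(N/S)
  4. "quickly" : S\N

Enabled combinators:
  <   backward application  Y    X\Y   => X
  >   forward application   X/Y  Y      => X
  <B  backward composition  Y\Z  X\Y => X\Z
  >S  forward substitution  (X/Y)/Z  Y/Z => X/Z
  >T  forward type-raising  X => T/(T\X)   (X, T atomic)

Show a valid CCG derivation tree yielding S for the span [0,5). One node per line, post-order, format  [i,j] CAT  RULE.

[0,5] S   >
  [0,4] S/(S\N)   >
    [0,1] "bone" : (S/(S\N))/N
    [1,4] N   >
      [1,2] N/(N\S)   >T
        [1,2] "plan" : S
      [2,4] N\S   <B
        [2,3] "the" : (N/S)\S
        [3,4] "idea" : N\(N/S)
  [4,5] "quickly" : S\N

[0,1] (S/(S\N))/N  lex  "bone"
[1,2] S  lex  "plan"
[1,2] N/(N\S)  >T
[2,3] (N/S)\S  lex  "the"
[3,4] N\(N/S)  lex  "idea"
[2,4] N\S  <B  k=3
[1,4] N  >  k=2
[0,4] S/(S\N)  >  k=1
[4,5] S\N  lex  "quickly"
[0,5] S  >  k=4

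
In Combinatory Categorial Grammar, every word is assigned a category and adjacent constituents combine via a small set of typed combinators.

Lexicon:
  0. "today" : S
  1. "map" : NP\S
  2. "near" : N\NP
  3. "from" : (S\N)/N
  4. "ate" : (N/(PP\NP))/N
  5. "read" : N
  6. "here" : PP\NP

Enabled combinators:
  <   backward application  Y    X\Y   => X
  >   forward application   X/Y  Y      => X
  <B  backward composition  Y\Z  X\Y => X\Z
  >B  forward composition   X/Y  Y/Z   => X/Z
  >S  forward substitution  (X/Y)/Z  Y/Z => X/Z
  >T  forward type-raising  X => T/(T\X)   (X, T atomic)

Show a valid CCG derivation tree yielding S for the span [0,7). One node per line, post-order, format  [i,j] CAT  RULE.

[0,7] S   <
  [0,2] NP   <
    [0,1] "today" : S
    [1,2] "map" : NP\S
  [2,7] S\NP   <B
    [2,3] "near" : N\NP
    [3,7] S\N   >
      [3,4] "from" : (S\N)/N
      [4,7] N   >
        [4,6] N/(PP\NP)   >
          [4,5] "ate" : (N/(PP\NP))/N
          [5,6] "read" : N
        [6,7] "here" : PP\NP

[0,1] S  lex  "today"
[1,2] NP\S  lex  "map"
[0,2] NP  <  k=1
[2,3] N\NP  lex  "near"
[3,4] (S\N)/N  lex  "from"
[4,5] (N/(PP\NP))/N  lex  "ate"
[5,6] N  lex  "read"
[4,6] N/(PP\NP)  >  k=5
[6,7] PP\NP  lex  "here"
[4,7] N  >  k=6
[3,7] S\N  >  k=4
[2,7] S\NP  <B  k=3
[0,7] S  <  k=2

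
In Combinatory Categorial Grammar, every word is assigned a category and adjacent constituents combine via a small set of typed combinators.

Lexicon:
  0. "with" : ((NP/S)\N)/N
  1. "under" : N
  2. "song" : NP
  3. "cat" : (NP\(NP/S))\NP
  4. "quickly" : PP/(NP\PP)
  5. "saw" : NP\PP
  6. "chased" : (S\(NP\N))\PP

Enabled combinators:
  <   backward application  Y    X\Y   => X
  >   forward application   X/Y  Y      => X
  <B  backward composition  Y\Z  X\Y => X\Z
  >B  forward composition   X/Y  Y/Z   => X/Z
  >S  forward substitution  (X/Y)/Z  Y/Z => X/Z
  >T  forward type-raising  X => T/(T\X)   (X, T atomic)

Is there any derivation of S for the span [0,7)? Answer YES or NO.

YES

[0,7] S   <
  [0,4] NP\N   <B
    [0,2] (NP/S)\N   >
      [0,1] "with" : ((NP/S)\N)/N
      [1,2] "under" : N
    [2,4] NP\(NP/S)   <
      [2,3] "song" : NP
      [3,4] "cat" : (NP\(NP/S))\NP
  [4,7] S\(NP\N)   <
    [4,6] PP   >
      [4,5] "quickly" : PP/(NP\PP)
      [5,6] "saw" : NP\PP
    [6,7] "chased" : (S\(NP\N))\PP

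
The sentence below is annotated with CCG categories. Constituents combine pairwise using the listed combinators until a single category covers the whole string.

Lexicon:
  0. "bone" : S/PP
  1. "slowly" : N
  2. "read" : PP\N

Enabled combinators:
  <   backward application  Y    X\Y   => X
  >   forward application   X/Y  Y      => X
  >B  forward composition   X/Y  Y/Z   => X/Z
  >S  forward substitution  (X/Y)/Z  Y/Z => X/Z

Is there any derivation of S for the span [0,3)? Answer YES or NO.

[0,3] S   >
  [0,1] "bone" : S/PP
  [1,3] PP   <
    [1,2] "slowly" : N
    [2,3] "read" : PP\N

YES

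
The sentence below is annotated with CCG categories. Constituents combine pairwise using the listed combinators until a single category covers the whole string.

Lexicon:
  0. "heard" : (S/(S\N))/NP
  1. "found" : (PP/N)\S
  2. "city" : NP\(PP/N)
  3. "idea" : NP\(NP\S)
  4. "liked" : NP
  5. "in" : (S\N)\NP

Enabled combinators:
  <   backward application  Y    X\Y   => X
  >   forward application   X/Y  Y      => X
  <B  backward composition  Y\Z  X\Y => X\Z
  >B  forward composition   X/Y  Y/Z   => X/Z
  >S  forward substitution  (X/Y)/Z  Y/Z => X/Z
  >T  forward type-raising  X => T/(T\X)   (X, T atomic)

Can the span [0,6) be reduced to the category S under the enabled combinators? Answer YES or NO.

[0,6] S   >
  [0,4] S/(S\N)   >
    [0,1] "heard" : (S/(S\N))/NP
    [1,4] NP   <
      [1,3] NP\S   <B
        [1,2] "found" : (PP/N)\S
        [2,3] "city" : NP\(PP/N)
      [3,4] "idea" : NP\(NP\S)
  [4,6] S\N   <
    [4,5] "liked" : NP
    [5,6] "in" : (S\N)\NP

YES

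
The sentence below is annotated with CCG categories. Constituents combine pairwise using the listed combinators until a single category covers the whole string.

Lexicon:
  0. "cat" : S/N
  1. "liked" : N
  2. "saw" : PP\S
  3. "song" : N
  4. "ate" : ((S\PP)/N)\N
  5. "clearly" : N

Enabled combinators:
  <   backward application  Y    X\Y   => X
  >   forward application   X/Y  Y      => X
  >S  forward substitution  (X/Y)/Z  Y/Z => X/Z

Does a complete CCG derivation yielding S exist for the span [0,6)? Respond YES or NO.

YES

[0,6] S   <
  [0,3] PP   <
    [0,2] S   >
      [0,1] "cat" : S/N
      [1,2] "liked" : N
    [2,3] "saw" : PP\S
  [3,6] S\PP   >
    [3,5] (S\PP)/N   <
      [3,4] "song" : N
      [4,5] "ate" : ((S\PP)/N)\N
    [5,6] "clearly" : N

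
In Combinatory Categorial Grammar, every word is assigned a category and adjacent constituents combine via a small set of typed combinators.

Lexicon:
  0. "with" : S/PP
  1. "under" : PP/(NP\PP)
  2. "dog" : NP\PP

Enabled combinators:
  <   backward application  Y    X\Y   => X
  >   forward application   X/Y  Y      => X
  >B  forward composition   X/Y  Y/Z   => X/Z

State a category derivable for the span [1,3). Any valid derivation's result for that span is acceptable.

[0,3] S   >
  [0,1] "with" : S/PP
  [1,3] PP   >
    [1,2] "under" : PP/(NP\PP)
    [2,3] "dog" : NP\PP

PP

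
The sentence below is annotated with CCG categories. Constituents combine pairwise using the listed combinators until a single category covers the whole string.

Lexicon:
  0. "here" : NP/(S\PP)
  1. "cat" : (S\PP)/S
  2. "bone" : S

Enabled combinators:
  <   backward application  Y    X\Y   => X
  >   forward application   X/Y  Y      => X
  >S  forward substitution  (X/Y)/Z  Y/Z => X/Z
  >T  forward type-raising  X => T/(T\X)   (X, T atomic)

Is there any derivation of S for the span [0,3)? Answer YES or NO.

NP/(S\PP) (S\PP)/S S
CKY chart[0,3] = {N/(N\NP), NP, NP/(NP\NP), PP/(PP\NP), S/(S\NP)}; S ∉ chart

NO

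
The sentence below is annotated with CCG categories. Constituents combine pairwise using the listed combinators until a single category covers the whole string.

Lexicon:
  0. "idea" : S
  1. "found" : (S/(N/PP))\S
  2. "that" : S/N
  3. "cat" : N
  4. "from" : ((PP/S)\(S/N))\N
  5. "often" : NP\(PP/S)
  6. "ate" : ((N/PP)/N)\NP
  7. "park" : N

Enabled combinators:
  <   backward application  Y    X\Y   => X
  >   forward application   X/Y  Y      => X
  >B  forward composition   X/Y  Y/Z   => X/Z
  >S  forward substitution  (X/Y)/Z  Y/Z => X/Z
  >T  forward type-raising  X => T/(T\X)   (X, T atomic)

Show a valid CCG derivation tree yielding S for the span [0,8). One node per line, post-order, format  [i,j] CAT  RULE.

[0,8] S   >
  [0,7] S/N   >B
    [0,2] S/(N/PP)   <
      [0,1] "idea" : S
      [1,2] "found" : (S/(N/PP))\S
    [2,7] (N/PP)/N   <
      [2,6] NP   <
        [2,5] PP/S   <
          [2,3] "that" : S/N
          [3,5] (PP/S)\(S/N)   <
            [3,4] "cat" : N
            [4,5] "from" : ((PP/S)\(S/N))\N
        [5,6] "often" : NP\(PP/S)
      [6,7] "ate" : ((N/PP)/N)\NP
  [7,8] "park" : N

[0,1] S  lex  "idea"
[1,2] (S/(N/PP))\S  lex  "found"
[0,2] S/(N/PP)  <  k=1
[2,3] S/N  lex  "that"
[3,4] N  lex  "cat"
[4,5] ((PP/S)\(S/N))\N  lex  "from"
[3,5] (PP/S)\(S/N)  <  k=4
[2,5] PP/S  <  k=3
[5,6] NP\(PP/S)  lex  "often"
[2,6] NP  <  k=5
[6,7] ((N/PP)/N)\NP  lex  "ate"
[2,7] (N/PP)/N  <  k=6
[0,7] S/N  >B  k=2
[7,8] N  lex  "park"
[0,8] S  >  k=7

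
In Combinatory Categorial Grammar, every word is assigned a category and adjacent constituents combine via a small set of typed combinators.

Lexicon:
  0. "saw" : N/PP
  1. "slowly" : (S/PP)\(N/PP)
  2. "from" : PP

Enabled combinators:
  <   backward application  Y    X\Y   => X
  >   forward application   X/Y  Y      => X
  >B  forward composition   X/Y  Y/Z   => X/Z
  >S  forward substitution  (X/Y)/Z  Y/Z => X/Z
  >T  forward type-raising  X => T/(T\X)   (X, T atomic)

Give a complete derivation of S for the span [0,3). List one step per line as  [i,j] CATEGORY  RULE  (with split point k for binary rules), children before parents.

[0,3] S   >
  [0,2] S/PP   <
    [0,1] "saw" : N/PP
    [1,2] "slowly" : (S/PP)\(N/PP)
  [2,3] "from" : PP

[0,1] N/PP  lex  "saw"
[1,2] (S/PP)\(N/PP)  lex  "slowly"
[0,2] S/PP  <  k=1
[2,3] PP  lex  "from"
[0,3] S  >  k=2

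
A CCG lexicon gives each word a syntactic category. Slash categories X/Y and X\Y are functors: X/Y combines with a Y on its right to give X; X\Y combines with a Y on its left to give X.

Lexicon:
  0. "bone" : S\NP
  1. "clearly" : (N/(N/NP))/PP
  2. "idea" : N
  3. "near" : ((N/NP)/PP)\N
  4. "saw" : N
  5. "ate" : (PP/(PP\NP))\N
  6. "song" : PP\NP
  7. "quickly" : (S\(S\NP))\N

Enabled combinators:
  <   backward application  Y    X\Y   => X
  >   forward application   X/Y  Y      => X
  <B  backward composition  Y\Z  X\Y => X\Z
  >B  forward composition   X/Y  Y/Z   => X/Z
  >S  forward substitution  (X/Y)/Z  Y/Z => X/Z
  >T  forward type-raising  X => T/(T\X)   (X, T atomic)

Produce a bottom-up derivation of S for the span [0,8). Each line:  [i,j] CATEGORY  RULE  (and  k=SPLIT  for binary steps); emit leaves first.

[0,8] S   <
  [0,1] "bone" : S\NP
  [1,8] S\(S\NP)   <
    [1,7] N   >
      [1,4] N/PP   >S
        [1,2] "clearly" : (N/(N/NP))/PP
        [2,4] (N/NP)/PP   <
          [2,3] "idea" : N
          [3,4] "near" : ((N/NP)/PP)\N
      [4,7] PP   >
        [4,6] PP/(PP\NP)   <
          [4,5] "saw" : N
          [5,6] "ate" : (PP/(PP\NP))\N
        [6,7] "song" : PP\NP
    [7,8] "quickly" : (S\(S\NP))\N

[0,1] S\NP  lex  "bone"
[1,2] (N/(N/NP))/PP  lex  "clearly"
[2,3] N  lex  "idea"
[3,4] ((N/NP)/PP)\N  lex  "near"
[2,4] (N/NP)/PP  <  k=3
[1,4] N/PP  >S  k=2
[4,5] N  lex  "saw"
[5,6] (PP/(PP\NP))\N  lex  "ate"
[4,6] PP/(PP\NP)  <  k=5
[6,7] PP\NP  lex  "song"
[4,7] PP  >  k=6
[1,7] N  >  k=4
[7,8] (S\(S\NP))\N  lex  "quickly"
[1,8] S\(S\NP)  <  k=7
[0,8] S  <  k=1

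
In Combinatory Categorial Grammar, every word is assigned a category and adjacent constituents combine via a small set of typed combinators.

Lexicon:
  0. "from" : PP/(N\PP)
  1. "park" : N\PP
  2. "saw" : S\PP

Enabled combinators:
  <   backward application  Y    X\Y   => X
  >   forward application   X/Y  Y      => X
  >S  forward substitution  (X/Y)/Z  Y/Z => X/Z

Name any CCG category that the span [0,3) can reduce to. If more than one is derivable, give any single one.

[0,3] S   <
  [0,2] PP   >
    [0,1] "from" : PP/(N\PP)
    [1,2] "park" : N\PP
  [2,3] "saw" : S\PP

S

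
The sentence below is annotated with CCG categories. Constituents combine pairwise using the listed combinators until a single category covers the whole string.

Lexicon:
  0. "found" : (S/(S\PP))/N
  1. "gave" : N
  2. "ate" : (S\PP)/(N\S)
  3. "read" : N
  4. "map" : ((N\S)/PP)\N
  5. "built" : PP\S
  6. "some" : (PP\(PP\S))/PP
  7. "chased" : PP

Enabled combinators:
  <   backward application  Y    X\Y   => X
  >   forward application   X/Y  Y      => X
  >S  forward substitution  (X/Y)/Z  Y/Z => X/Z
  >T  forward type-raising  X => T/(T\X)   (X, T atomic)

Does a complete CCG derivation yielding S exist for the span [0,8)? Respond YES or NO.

[0,8] S   >
  [0,2] S/(S\PP)   >
    [0,1] "found" : (S/(S\PP))/N
    [1,2] "gave" : N
  [2,8] S\PP   >
    [2,3] "ate" : (S\PP)/(N\S)
    [3,8] N\S   >
      [3,5] (N\S)/PP   <
        [3,4] "read" : N
        [4,5] "map" : ((N\S)/PP)\N
      [5,8] PP   <
        [5,6] "built" : PP\S
        [6,8] PP\(PP\S)   >
          [6,7] "some" : (PP\(PP\S))/PP
          [7,8] "chased" : PP

YES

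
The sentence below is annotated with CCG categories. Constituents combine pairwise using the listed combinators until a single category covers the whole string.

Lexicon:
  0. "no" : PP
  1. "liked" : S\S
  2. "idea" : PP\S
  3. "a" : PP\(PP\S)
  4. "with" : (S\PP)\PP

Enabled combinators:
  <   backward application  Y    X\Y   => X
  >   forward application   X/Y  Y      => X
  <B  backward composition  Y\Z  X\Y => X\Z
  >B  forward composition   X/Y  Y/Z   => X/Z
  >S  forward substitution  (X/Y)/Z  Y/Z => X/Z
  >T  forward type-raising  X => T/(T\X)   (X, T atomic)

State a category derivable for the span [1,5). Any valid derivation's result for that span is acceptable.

S\PP

[0,5] S   <
  [0,1] "no" : PP
  [1,5] S\PP   <
    [1,4] PP   <
      [1,3] PP\S   <B
        [1,2] "liked" : S\S
        [2,3] "idea" : PP\S
      [3,4] "a" : PP\(PP\S)
    [4,5] "with" : (S\PP)\PP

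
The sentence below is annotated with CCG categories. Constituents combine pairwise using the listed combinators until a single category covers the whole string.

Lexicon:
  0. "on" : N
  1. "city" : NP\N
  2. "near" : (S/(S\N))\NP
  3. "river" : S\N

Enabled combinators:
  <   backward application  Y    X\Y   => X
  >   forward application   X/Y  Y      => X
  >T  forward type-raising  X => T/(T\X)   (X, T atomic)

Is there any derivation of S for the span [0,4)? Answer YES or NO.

[0,4] S   >
  [0,3] S/(S\N)   <
    [0,2] NP   >
      [0,1] NP/(NP\N)   >T
        [0,1] "on" : N
      [1,2] "city" : NP\N
    [2,3] "near" : (S/(S\N))\NP
  [3,4] "river" : S\N

YES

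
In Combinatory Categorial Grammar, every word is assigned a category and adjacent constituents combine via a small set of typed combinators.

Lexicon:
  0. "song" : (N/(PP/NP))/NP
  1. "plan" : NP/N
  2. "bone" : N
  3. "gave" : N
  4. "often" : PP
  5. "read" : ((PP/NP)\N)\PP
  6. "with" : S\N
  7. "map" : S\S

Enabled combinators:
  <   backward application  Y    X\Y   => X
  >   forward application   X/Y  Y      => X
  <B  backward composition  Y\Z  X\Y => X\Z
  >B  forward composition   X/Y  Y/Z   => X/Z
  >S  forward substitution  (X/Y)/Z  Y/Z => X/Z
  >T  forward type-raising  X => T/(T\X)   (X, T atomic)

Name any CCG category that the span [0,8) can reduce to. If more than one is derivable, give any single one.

S

[0,8] S   <
  [0,6] N   >
    [0,3] N/(PP/NP)   >
      [0,1] "song" : (N/(PP/NP))/NP
      [1,3] NP   >
        [1,2] "plan" : NP/N
        [2,3] "bone" : N
    [3,6] PP/NP   <
      [3,4] "gave" : N
      [4,6] (PP/NP)\N   <
        [4,5] "often" : PP
        [5,6] "read" : ((PP/NP)\N)\PP
  [6,8] S\N   <B
    [6,7] "with" : S\N
    [7,8] "map" : S\S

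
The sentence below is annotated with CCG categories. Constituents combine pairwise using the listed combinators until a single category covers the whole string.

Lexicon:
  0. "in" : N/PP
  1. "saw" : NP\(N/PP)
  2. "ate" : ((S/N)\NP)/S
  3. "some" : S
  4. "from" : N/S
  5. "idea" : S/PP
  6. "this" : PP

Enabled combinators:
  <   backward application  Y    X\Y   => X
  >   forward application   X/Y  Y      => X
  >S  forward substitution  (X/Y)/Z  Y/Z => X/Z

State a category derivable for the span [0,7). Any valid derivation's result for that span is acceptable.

[0,7] S   >
  [0,4] S/N   <
    [0,2] NP   <
      [0,1] "in" : N/PP
      [1,2] "saw" : NP\(N/PP)
    [2,4] (S/N)\NP   >
      [2,3] "ate" : ((S/N)\NP)/S
      [3,4] "some" : S
  [4,7] N   >
    [4,5] "from" : N/S
    [5,7] S   >
      [5,6] "idea" : S/PP
      [6,7] "this" : PP

S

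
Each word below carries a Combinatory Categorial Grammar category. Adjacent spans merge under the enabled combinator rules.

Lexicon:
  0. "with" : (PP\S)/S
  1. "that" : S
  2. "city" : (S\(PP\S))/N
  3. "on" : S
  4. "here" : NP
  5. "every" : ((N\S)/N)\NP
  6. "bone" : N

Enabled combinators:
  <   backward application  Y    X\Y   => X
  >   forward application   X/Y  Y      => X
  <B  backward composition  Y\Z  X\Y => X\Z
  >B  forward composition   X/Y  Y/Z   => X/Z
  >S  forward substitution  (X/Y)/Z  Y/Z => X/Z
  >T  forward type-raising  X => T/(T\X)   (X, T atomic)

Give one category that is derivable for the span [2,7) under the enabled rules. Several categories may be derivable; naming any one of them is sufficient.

S\(PP\S)

[0,7] S   <
  [0,2] PP\S   >
    [0,1] "with" : (PP\S)/S
    [1,2] "that" : S
  [2,7] S\(PP\S)   >
    [2,3] "city" : (S\(PP\S))/N
    [3,7] N   <
      [3,4] "on" : S
      [4,7] N\S   >
        [4,6] (N\S)/N   <
          [4,5] "here" : NP
          [5,6] "every" : ((N\S)/N)\NP
        [6,7] "bone" : N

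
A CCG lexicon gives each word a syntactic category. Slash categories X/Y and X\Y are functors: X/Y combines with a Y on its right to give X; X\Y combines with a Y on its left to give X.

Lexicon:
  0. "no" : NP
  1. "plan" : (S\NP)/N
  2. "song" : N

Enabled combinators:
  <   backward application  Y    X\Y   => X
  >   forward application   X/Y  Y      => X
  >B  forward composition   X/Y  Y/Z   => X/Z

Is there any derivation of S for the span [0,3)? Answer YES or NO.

YES

[0,3] S   <
  [0,1] "no" : NP
  [1,3] S\NP   >
    [1,2] "plan" : (S\NP)/N
    [2,3] "song" : N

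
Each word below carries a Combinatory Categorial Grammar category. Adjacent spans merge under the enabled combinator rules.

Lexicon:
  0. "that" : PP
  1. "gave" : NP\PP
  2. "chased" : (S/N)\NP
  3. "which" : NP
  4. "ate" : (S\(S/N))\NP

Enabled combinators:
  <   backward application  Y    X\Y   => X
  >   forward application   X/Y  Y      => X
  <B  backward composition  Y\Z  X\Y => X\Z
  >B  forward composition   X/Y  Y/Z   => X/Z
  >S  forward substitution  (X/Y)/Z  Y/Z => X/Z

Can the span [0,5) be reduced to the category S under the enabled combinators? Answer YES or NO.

YES

[0,5] S   <
  [0,2] NP   <
    [0,1] "that" : PP
    [1,2] "gave" : NP\PP
  [2,5] S\NP   <B
    [2,3] "chased" : (S/N)\NP
    [3,5] S\(S/N)   <
      [3,4] "which" : NP
      [4,5] "ate" : (S\(S/N))\NP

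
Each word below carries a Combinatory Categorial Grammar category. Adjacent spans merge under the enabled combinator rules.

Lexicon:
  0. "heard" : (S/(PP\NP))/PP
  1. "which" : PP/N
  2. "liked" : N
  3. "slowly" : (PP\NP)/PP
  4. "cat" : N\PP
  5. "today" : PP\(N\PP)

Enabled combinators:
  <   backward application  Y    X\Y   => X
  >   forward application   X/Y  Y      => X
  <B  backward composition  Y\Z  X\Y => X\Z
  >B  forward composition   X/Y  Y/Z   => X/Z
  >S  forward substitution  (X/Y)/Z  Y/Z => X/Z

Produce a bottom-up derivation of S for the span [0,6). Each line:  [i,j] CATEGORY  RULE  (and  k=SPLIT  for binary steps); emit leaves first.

[0,6] S   >
  [0,3] S/(PP\NP)   >
    [0,1] "heard" : (S/(PP\NP))/PP
    [1,3] PP   >
      [1,2] "which" : PP/N
      [2,3] "liked" : N
  [3,6] PP\NP   >
    [3,4] "slowly" : (PP\NP)/PP
    [4,6] PP   <
      [4,5] "cat" : N\PP
      [5,6] "today" : PP\(N\PP)

[0,1] (S/(PP\NP))/PP  lex  "heard"
[1,2] PP/N  lex  "which"
[2,3] N  lex  "liked"
[1,3] PP  >  k=2
[0,3] S/(PP\NP)  >  k=1
[3,4] (PP\NP)/PP  lex  "slowly"
[4,5] N\PP  lex  "cat"
[5,6] PP\(N\PP)  lex  "today"
[4,6] PP  <  k=5
[3,6] PP\NP  >  k=4
[0,6] S  >  k=3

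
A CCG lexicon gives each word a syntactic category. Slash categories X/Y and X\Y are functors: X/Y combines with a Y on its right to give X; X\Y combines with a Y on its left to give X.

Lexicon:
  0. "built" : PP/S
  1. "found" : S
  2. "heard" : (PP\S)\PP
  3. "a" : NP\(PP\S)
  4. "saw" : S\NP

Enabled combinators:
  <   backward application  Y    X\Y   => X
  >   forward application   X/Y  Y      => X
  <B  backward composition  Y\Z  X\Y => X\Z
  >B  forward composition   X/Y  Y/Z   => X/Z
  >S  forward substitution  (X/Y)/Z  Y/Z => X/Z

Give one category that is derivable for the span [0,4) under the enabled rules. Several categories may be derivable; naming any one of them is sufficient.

[0,5] S   <
  [0,4] NP   <
    [0,3] PP\S   <
      [0,2] PP   >
        [0,1] "built" : PP/S
        [1,2] "found" : S
      [2,3] "heard" : (PP\S)\PP
    [3,4] "a" : NP\(PP\S)
  [4,5] "saw" : S\NP

NP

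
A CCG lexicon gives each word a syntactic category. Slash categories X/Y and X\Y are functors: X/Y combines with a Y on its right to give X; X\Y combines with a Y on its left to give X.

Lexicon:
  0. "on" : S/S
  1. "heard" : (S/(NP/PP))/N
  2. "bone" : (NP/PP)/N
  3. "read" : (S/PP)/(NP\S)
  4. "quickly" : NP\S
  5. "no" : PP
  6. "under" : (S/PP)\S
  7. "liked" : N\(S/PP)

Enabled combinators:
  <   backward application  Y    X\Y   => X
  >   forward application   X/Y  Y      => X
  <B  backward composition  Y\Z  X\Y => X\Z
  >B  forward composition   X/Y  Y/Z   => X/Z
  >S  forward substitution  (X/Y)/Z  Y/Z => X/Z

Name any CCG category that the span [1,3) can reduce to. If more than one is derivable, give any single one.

[0,8] S   >
  [0,3] S/N   >B
    [0,1] "on" : S/S
    [1,3] S/N   >S
      [1,2] "heard" : (S/(NP/PP))/N
      [2,3] "bone" : (NP/PP)/N
  [3,8] N   <
    [3,7] S/PP   <
      [3,6] S   >
        [3,5] S/PP   >
          [3,4] "read" : (S/PP)/(NP\S)
          [4,5] "quickly" : NP\S
        [5,6] "no" : PP
      [6,7] "under" : (S/PP)\S
    [7,8] "liked" : N\(S/PP)

S/N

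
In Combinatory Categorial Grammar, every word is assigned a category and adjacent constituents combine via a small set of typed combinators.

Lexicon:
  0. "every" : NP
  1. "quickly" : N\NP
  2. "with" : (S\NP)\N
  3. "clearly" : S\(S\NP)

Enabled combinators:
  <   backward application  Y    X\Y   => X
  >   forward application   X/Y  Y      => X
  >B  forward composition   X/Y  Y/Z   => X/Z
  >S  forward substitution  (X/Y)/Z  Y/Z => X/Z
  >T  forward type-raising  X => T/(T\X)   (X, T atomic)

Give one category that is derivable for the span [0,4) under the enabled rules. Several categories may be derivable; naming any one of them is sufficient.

S

[0,4] S   <
  [0,3] S\NP   <
    [0,2] N   >
      [0,1] N/(N\NP)   >T
        [0,1] "every" : NP
      [1,2] "quickly" : N\NP
    [2,3] "with" : (S\NP)\N
  [3,4] "clearly" : S\(S\NP)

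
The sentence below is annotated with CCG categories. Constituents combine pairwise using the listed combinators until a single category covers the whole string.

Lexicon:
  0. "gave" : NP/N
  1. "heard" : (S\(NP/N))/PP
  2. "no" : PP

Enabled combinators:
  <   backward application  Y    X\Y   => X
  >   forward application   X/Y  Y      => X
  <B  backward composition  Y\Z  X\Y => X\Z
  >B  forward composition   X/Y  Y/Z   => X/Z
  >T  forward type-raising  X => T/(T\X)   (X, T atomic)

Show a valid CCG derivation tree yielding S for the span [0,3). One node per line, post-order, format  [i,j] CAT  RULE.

[0,1] NP/N  lex  "gave"
[1,2] (S\(NP/N))/PP  lex  "heard"
[2,3] PP  lex  "no"
[1,3] S\(NP/N)  >  k=2
[0,3] S  <  k=1

[0,3] S   <
  [0,1] "gave" : NP/N
  [1,3] S\(NP/N)   >
    [1,2] "heard" : (S\(NP/N))/PP
    [2,3] "no" : PP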